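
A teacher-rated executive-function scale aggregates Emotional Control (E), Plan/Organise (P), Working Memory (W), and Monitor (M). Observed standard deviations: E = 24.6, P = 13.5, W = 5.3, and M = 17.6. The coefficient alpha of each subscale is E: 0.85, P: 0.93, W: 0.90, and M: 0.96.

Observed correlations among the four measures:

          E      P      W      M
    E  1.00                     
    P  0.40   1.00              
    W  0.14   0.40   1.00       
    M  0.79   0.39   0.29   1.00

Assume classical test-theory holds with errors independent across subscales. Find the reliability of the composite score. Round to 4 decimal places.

Var(E+P+W+M) = 24.6² + 13.5² + 5.3² + 17.6² + 2·[24.6·13.5·0.40 + 24.6·5.3·0.14 + 24.6·17.6·0.79 + 13.5·5.3·0.40 + 13.5·17.6·0.39 + 5.3·17.6·0.29] = 1125.26 + 1282.93 = 2408.19.
Under uncorrelated errors the observed covariances equal the true-score covariances, so only the own-variance terms attenuate.
True-score variance = [24.6²·0.85 + 13.5²·0.93 + 5.3²·0.90 + 17.6²·0.96] + 1282.93 = 1006.53 + 1282.93 = 2289.46.
Reliability = 2289.46 / 2408.19 = 0.9507.

0.9507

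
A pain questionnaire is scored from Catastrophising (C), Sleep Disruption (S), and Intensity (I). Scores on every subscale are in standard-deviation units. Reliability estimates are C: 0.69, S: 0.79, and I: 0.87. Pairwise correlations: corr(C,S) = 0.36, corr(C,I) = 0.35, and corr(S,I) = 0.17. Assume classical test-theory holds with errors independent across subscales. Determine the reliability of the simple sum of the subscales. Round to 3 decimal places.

Var(C+S+I) = 3 + 2·[0.36 + 0.35 + 0.17] = 3 + 1.76 = 4.76.
With uncorrelated errors the cross-covariances are all true-score covariance, so they carry over unchanged; only the diagonal terms shrink to ρᵢσᵢ².
True-score variance = [0.69 + 0.79 + 0.87] + 1.76 = 2.35 + 1.76 = 4.11.
Reliability = 4.11 / 4.76 = 0.863.

0.863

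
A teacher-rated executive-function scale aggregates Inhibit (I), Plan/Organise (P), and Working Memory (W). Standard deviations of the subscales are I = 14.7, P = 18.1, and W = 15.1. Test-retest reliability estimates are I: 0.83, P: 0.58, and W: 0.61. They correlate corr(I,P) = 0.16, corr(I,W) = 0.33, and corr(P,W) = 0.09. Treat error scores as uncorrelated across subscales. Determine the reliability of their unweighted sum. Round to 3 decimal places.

0.750

Var(I+P+W) = 14.7² + 18.1² + 15.1² + 2·[14.7·18.1·0.16 + 14.7·15.1·0.33 + 18.1·15.1·0.09] = 771.71 + 280.838 = 1052.55.
Because errors are independent across components, Cov(Tᵢ,Tⱼ) = Cov(Xᵢ,Xⱼ); the off-diagonal part of the true-score variance is the same as above.
True-score variance = [14.7²·0.83 + 18.1²·0.58 + 15.1²·0.61] + 280.838 = 508.455 + 280.838 = 789.293.
Reliability = 789.293 / 1052.55 = 0.750.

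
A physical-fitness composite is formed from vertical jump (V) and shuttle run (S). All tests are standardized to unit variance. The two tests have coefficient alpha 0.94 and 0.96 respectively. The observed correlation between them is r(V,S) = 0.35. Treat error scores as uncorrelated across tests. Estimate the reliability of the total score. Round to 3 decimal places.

Var(V+S) = 2 + 2·[0.35] = 2 + 0.7 = 2.7.
Because errors are independent across components, Cov(Tᵢ,Tⱼ) = Cov(Xᵢ,Xⱼ); the off-diagonal part of the true-score variance is the same as above.
True-score variance = [0.94 + 0.96] + 0.7 = 1.9 + 0.7 = 2.6.
Reliability = 2.6 / 2.7 = 0.963.

0.963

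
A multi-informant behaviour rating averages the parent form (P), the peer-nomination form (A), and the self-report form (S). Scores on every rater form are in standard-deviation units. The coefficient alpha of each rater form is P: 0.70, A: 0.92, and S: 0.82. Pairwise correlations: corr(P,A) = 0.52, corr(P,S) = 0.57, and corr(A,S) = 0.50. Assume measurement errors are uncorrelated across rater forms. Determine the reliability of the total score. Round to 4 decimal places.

Var(P+A+S) = 3 + 2·[0.52 + 0.57 + 0.50] = 3 + 3.18 = 6.18.
With uncorrelated errors the cross-covariances are all true-score covariance, so they carry over unchanged; only the diagonal terms shrink to ρᵢσᵢ².
True-score variance = [0.70 + 0.92 + 0.82] + 3.18 = 2.44 + 3.18 = 5.62.
Reliability = 5.62 / 6.18 = 0.9094.

0.9094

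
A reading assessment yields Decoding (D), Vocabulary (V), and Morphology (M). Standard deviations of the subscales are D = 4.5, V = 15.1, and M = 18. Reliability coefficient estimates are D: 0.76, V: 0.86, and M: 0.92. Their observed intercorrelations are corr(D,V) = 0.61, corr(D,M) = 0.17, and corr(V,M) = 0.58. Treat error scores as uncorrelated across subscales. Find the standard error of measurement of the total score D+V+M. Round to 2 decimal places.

Var(total) = 572.26 + 425.727 = 997.987.
True-score variance = 509.559 + 425.727 = 935.286, so reliability = 0.9372.
Error variance = 997.987 − 935.286 = 62.7014; SEM = √62.7014 = 7.92.

7.92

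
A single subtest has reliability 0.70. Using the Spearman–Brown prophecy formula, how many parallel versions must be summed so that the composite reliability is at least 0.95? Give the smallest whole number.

k ≥ ρ*(1−ρ₁)/(ρ₁(1−ρ*)) = 0.95·0.30 / (0.70·0.05) = 8.143.
Smallest integer k = 9.

9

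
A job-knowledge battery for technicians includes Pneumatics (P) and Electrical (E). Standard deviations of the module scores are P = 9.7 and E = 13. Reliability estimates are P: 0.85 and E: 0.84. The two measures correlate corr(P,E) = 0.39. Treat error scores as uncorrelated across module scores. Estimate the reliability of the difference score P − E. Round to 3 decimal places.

Var(P−E) = 9.7² + 13² − 2·9.7·13·0.39 = 263.09 − 98.358 = 164.732.
Because errors are independent across components, Cov(Tᵢ,Tⱼ) = Cov(Xᵢ,Xⱼ); the off-diagonal part of the true-score variance is the same as above.
True-score variance = [9.7²·0.85 + 13²·0.84] − 98.358 = 221.936 − 98.358 = 123.578.
Reliability = 123.578 / 164.732 = 0.750.

0.750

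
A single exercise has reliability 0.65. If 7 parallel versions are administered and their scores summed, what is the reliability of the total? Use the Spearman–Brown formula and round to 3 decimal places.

0.929

ρ_k = kρ / (1 + (k−1)ρ) = 7·0.65 / (1 + 6·0.65) = 4.550 / 4.900 = 0.929.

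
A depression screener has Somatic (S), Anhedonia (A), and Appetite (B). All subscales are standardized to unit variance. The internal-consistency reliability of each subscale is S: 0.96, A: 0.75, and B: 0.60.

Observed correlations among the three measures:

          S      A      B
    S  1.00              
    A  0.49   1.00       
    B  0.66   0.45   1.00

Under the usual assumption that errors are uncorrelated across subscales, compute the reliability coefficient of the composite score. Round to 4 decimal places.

0.8887

Var(S+A+B) = 3 + 2·[0.49 + 0.66 + 0.45] = 3 + 3.2 = 6.2.
Because errors are independent across components, Cov(Tᵢ,Tⱼ) = Cov(Xᵢ,Xⱼ); the off-diagonal part of the true-score variance is the same as above.
True-score variance = [0.96 + 0.75 + 0.60] + 3.2 = 2.31 + 3.2 = 5.51.
Reliability = 5.51 / 6.2 = 0.8887.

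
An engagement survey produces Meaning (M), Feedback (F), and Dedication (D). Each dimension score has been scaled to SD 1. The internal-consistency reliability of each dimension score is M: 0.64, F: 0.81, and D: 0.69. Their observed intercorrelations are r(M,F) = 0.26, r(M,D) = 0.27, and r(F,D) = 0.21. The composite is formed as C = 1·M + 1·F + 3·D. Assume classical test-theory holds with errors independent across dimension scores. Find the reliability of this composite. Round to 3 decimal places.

Var(C) = 1 + 1 + 3² + 2·[0.26 + 3·0.27 + 3·0.21] = 11 + 3.4 = 14.4.
Because errors are independent across components, Cov(Tᵢ,Tⱼ) = Cov(Xᵢ,Xⱼ); the off-diagonal part of the true-score variance is the same as above.
True-score variance = [0.64 + 0.81 + 3²·0.69] + 3.4 = 7.66 + 3.4 = 11.06.
Reliability = 11.06 / 14.4 = 0.768.

0.768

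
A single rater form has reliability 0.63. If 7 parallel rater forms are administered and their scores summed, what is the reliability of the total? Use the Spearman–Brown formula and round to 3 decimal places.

ρ_k = kρ / (1 + (k−1)ρ) = 7·0.63 / (1 + 6·0.63) = 4.410 / 4.780 = 0.923.

0.923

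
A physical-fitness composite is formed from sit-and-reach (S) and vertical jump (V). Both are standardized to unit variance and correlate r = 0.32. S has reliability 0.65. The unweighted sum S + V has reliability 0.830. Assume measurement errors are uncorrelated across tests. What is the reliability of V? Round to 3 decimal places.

Var(S+V) = 2 + 2·0.32 = 2.640.
True-score variance = ρ_S + ρ_V + 2·0.32, so 0.830 = (0.65 + ρ_V + 0.64) / 2.640.
ρ_V = 0.830·2.640 − 0.65 − 0.64 = 0.901.

0.901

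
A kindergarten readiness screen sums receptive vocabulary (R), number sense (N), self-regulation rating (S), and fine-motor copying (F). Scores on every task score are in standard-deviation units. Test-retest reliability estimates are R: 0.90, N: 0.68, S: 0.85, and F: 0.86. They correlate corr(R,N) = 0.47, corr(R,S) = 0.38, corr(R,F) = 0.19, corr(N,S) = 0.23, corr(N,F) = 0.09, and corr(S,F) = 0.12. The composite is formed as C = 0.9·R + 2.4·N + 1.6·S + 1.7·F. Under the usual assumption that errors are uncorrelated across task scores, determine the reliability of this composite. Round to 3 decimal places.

0.856

Var(C) = 0.9² + 2.4² + 1.6² + 1.7² + 2·[2.16·0.47 + 1.44·0.38 + 1.53·0.19 + 3.84·0.23 + 4.08·0.09 + 2.72·0.12] = 12.02 + 6.8598 = 18.8798.
With uncorrelated errors the cross-covariances are all true-score covariance, so they carry over unchanged; only the diagonal terms shrink to ρᵢσᵢ².
True-score variance = [0.9²·0.90 + 2.4²·0.68 + 1.6²·0.85 + 1.7²·0.86] + 6.8598 = 9.3072 + 6.8598 = 16.167.
Reliability = 16.167 / 18.8798 = 0.856.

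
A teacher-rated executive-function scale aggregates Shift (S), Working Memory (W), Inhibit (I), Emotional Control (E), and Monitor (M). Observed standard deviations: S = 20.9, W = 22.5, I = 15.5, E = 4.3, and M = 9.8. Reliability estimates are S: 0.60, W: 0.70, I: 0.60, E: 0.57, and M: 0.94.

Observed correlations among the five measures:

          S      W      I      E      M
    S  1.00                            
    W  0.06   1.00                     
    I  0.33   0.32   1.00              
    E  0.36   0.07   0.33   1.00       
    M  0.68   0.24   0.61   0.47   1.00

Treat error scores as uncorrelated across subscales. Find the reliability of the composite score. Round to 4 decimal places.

Var(S+W+I+E+M) = 20.9² + 22.5² + 15.5² + 4.3² + 9.8² + 2·[20.9·22.5·0.06 + 20.9·15.5·0.33 + 20.9·4.3·0.36 + 20.9·9.8·0.68 + 22.5·15.5·0.32 + 22.5·4.3·0.07 + 22.5·9.8·0.24 + 15.5·4.3·0.33 + 15.5·9.8·0.61 + 4.3·9.8·0.47] = 1297.84 + 1225 = 2522.84.
Under uncorrelated errors the observed covariances equal the true-score covariances, so only the own-variance terms attenuate.
True-score variance = [20.9²·0.60 + 22.5²·0.70 + 15.5²·0.60 + 4.3²·0.57 + 9.8²·0.94] + 1225 = 861.428 + 1225 = 2086.43.
Reliability = 2086.43 / 2522.84 = 0.8270.

0.8270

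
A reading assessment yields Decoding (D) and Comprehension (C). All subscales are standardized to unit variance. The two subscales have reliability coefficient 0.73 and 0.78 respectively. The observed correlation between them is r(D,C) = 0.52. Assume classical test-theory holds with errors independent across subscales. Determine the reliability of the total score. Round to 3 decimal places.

Var(D+C) = 2 + 2·[0.52] = 2 + 1.04 = 3.04.
Because errors are independent across components, Cov(Tᵢ,Tⱼ) = Cov(Xᵢ,Xⱼ); the off-diagonal part of the true-score variance is the same as above.
True-score variance = [0.73 + 0.78] + 1.04 = 1.51 + 1.04 = 2.55.
Reliability = 2.55 / 3.04 = 0.839.

0.839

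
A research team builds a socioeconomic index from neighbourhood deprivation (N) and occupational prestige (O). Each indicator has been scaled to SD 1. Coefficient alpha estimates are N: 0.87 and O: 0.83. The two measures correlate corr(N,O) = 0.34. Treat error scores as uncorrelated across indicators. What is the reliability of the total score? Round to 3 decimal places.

0.888

Var(N+O) = 2 + 2·[0.34] = 2 + 0.68 = 2.68.
Because errors are independent across components, Cov(Tᵢ,Tⱼ) = Cov(Xᵢ,Xⱼ); the off-diagonal part of the true-score variance is the same as above.
True-score variance = [0.87 + 0.83] + 0.68 = 1.7 + 0.68 = 2.38.
Reliability = 2.38 / 2.68 = 0.888.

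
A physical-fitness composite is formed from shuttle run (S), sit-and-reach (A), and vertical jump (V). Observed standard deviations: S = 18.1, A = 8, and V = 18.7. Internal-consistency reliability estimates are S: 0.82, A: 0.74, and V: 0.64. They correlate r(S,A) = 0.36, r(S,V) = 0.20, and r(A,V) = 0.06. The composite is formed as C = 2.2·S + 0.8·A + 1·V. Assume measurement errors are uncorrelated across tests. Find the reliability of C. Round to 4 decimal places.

0.8293

Var(C) = 2.2²·18.1² + 0.8²·8² + 18.7² + 2·[1.76·18.1·8·0.36 + 2.2·18.1·18.7·0.20 + 0.8·8·18.7·0.06] = 1976.28 + 495.706 = 2471.99.
With uncorrelated errors the cross-covariances are all true-score covariance, so they carry over unchanged; only the diagonal terms shrink to ρᵢσᵢ².
True-score variance = [2.2²·18.1²·0.82 + 0.8²·8²·0.74 + 18.7²·0.64] + 495.706 = 1554.33 + 495.706 = 2050.04.
Reliability = 2050.04 / 2471.99 = 0.8293.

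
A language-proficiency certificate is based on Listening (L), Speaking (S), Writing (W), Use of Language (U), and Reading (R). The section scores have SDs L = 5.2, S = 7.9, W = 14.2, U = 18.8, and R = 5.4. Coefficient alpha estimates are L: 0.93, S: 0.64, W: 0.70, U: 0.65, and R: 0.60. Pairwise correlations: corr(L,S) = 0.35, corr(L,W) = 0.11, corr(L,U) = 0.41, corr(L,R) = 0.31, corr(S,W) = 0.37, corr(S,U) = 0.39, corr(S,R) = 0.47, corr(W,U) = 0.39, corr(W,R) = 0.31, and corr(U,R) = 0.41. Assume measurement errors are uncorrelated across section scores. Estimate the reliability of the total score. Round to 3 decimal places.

0.842

Var(L+S+W+U+R) = 5.2² + 7.9² + 14.2² + 18.8² + 5.4² + 2·[5.2·7.9·0.35 + 5.2·14.2·0.11 + 5.2·18.8·0.41 + 5.2·5.4·0.31 + 7.9·14.2·0.37 + 7.9·18.8·0.39 + 7.9·5.4·0.47 + 14.2·18.8·0.39 + 14.2·5.4·0.31 + 18.8·5.4·0.41] = 673.69 + 720.55 = 1394.24.
With uncorrelated errors the cross-covariances are all true-score covariance, so they carry over unchanged; only the diagonal terms shrink to ρᵢσᵢ².
True-score variance = [5.2²·0.93 + 7.9²·0.64 + 14.2²·0.70 + 18.8²·0.65 + 5.4²·0.60] + 720.55 = 453.47 + 720.55 = 1174.02.
Reliability = 1174.02 / 1394.24 = 0.842.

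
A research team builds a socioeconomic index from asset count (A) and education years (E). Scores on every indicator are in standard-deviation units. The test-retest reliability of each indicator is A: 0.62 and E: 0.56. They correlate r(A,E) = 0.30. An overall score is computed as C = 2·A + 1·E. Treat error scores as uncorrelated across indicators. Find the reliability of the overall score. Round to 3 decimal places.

0.684

Var(C) = 2² + 1 + 2·[2·0.30] = 5 + 1.2 = 6.2.
With uncorrelated errors the cross-covariances are all true-score covariance, so they carry over unchanged; only the diagonal terms shrink to ρᵢσᵢ².
True-score variance = [2²·0.62 + 0.56] + 1.2 = 3.04 + 1.2 = 4.24.
Reliability = 4.24 / 6.2 = 0.684.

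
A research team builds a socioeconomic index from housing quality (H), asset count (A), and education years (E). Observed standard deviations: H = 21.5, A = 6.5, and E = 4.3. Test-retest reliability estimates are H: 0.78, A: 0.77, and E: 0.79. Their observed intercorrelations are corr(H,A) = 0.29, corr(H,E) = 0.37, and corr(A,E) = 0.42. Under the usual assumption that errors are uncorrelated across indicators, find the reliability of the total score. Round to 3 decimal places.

Var(H+A+E) = 21.5² + 6.5² + 4.3² + 2·[21.5·6.5·0.29 + 21.5·4.3·0.37 + 6.5·4.3·0.42] = 522.99 + 172.946 = 695.936.
With uncorrelated errors the cross-covariances are all true-score covariance, so they carry over unchanged; only the diagonal terms shrink to ρᵢσᵢ².
True-score variance = [21.5²·0.78 + 6.5²·0.77 + 4.3²·0.79] + 172.946 = 407.695 + 172.946 = 580.641.
Reliability = 580.641 / 695.936 = 0.834.

0.834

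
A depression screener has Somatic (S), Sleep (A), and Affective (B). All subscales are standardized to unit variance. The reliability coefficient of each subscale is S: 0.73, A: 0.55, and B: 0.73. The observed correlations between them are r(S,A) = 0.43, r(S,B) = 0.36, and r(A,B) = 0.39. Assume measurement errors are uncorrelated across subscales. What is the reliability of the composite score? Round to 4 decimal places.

Var(S+A+B) = 3 + 2·[0.43 + 0.36 + 0.39] = 3 + 2.36 = 5.36.
Under uncorrelated errors the observed covariances equal the true-score covariances, so only the own-variance terms attenuate.
True-score variance = [0.73 + 0.55 + 0.73] + 2.36 = 2.01 + 2.36 = 4.37.
Reliability = 4.37 / 5.36 = 0.8153.

0.8153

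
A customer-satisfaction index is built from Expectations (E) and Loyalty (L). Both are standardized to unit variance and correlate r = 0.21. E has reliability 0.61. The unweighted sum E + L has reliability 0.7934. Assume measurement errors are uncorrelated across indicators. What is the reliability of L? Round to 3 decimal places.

0.890

Var(E+L) = 2 + 2·0.21 = 2.420.
True-score variance = ρ_E + ρ_L + 2·0.21, so 0.7934 = (0.61 + ρ_L + 0.42) / 2.420.
ρ_L = 0.7934·2.420 − 0.61 − 0.42 = 0.890.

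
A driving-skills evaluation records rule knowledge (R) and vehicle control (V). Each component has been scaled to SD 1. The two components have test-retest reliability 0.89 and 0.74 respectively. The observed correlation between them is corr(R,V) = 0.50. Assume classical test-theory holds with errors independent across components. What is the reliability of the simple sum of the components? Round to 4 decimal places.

0.8767

Var(R+V) = 2 + 2·[0.50] = 2 + 1 = 3.
Because errors are independent across components, Cov(Tᵢ,Tⱼ) = Cov(Xᵢ,Xⱼ); the off-diagonal part of the true-score variance is the same as above.
True-score variance = [0.89 + 0.74] + 1 = 1.63 + 1 = 2.63.
Reliability = 2.63 / 3 = 0.8767.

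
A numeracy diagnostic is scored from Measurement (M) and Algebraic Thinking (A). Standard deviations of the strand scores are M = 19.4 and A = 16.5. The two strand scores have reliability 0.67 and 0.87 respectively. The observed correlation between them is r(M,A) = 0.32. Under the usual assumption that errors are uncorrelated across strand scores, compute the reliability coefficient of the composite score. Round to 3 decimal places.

Var(M+A) = 19.4² + 16.5² + 2·[19.4·16.5·0.32] = 648.61 + 204.864 = 853.474.
With uncorrelated errors the cross-covariances are all true-score covariance, so they carry over unchanged; only the diagonal terms shrink to ρᵢσᵢ².
True-score variance = [19.4²·0.67 + 16.5²·0.87] + 204.864 = 489.019 + 204.864 = 693.883.
Reliability = 693.883 / 853.474 = 0.813.

0.813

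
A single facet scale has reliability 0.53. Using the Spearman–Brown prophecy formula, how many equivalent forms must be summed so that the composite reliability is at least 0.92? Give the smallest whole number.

k ≥ ρ*(1−ρ₁)/(ρ₁(1−ρ*)) = 0.92·0.47 / (0.53·0.08) = 10.198.
Smallest integer k = 11.

11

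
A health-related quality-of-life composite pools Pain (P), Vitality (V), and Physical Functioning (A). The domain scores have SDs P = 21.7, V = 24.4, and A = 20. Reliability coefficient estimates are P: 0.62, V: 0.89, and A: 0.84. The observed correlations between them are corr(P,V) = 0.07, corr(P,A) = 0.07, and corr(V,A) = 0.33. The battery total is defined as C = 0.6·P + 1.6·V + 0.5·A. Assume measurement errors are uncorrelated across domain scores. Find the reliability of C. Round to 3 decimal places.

Var(C) = 0.6²·21.7² + 1.6²·24.4² + 0.5²·20² + 2·[0.96·21.7·24.4·0.07 + 0.3·21.7·20·0.07 + 0.8·24.4·20·0.33] = 1793.64 + 347.054 = 2140.7.
Under uncorrelated errors the observed covariances equal the true-score covariances, so only the own-variance terms attenuate.
True-score variance = [0.6²·21.7²·0.62 + 1.6²·24.4²·0.89 + 0.5²·20²·0.84] + 347.054 = 1545.57 + 347.054 = 1892.62.
Reliability = 1892.62 / 2140.7 = 0.884.

0.884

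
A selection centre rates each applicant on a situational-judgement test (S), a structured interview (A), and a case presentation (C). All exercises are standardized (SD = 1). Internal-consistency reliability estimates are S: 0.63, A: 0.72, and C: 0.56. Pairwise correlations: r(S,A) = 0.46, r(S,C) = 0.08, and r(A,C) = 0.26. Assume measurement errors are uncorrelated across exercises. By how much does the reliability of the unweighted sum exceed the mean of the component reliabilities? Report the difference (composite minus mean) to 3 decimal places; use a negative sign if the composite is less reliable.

0.126

Var(sum) = 3 + 1.6 = 4.6; true-score variance = 1.91 + 1.6 = 3.51; composite reliability = 0.7630.
Mean component reliability = 0.6367.
Difference = 0.7630 − 0.6367 = 0.126.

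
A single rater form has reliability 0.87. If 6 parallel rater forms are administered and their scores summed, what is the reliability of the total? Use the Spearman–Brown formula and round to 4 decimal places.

0.9757

ρ_k = kρ / (1 + (k−1)ρ) = 6·0.87 / (1 + 5·0.87) = 5.220 / 5.350 = 0.9757.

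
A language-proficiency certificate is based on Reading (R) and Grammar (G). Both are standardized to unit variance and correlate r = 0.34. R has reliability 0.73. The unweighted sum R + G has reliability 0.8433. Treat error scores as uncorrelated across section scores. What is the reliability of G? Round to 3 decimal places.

0.850

Var(R+G) = 2 + 2·0.34 = 2.680.
True-score variance = ρ_R + ρ_G + 2·0.34, so 0.8433 = (0.73 + ρ_G + 0.68) / 2.680.
ρ_G = 0.8433·2.680 − 0.73 − 0.68 = 0.850.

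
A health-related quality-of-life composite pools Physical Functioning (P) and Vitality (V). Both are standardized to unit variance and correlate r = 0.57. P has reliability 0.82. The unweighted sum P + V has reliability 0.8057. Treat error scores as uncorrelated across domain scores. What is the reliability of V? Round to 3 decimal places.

0.570

Var(P+V) = 2 + 2·0.57 = 3.140.
True-score variance = ρ_P + ρ_V + 2·0.57, so 0.8057 = (0.82 + ρ_V + 1.14) / 3.140.
ρ_V = 0.8057·3.140 − 0.82 − 1.14 = 0.570.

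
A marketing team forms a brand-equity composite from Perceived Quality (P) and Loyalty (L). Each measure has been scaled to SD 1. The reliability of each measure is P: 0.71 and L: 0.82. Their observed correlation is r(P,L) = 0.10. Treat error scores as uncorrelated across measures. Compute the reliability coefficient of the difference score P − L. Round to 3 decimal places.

Var(P−L) = 1 + 1 − 2·0.10 = 2 − 0.2 = 1.8.
With uncorrelated errors the cross-covariances are all true-score covariance, so they carry over unchanged; only the diagonal terms shrink to ρᵢσᵢ².
True-score variance = [0.71 + 0.82] − 0.2 = 1.53 − 0.2 = 1.33.
Reliability = 1.33 / 1.8 = 0.739.

0.739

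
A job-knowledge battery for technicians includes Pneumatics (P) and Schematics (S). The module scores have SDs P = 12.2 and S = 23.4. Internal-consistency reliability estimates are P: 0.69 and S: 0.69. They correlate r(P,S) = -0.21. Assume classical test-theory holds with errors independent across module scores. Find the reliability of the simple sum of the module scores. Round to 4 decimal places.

0.6255

Var(P+S) = 12.2² + 23.4² + 2·[12.2·23.4·(-0.21)] = 696.4 − 119.902 = 576.498.
Because errors are independent across components, Cov(Tᵢ,Tⱼ) = Cov(Xᵢ,Xⱼ); the off-diagonal part of the true-score variance is the same as above.
True-score variance = [12.2²·0.69 + 23.4²·0.69] − 119.902 = 480.516 − 119.902 = 360.614.
Reliability = 360.614 / 576.498 = 0.6255.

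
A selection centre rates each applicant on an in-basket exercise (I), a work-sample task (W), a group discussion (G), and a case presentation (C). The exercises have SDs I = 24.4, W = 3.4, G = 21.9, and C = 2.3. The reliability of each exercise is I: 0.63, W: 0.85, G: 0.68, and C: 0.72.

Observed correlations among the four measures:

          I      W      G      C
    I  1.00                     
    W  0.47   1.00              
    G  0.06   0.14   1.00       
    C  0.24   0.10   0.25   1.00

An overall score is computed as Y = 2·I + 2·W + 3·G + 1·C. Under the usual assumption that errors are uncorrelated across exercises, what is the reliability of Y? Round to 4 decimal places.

0.7052

Var(Y) = 2²·24.4² + 2²·3.4² + 3²·21.9² + 2.3² + 2·[4·24.4·3.4·0.47 + 6·24.4·21.9·0.06 + 2·24.4·2.3·0.24 + 6·3.4·21.9·0.14 + 2·3.4·2.3·0.10 + 3·21.9·2.3·0.25] = 6749.46 + 954.32 = 7703.78.
Because errors are independent across components, Cov(Tᵢ,Tⱼ) = Cov(Xᵢ,Xⱼ); the off-diagonal part of the true-score variance is the same as above.
True-score variance = [2²·24.4²·0.63 + 2²·3.4²·0.85 + 3²·21.9²·0.68 + 2.3²·0.72] + 954.32 = 4478.63 + 954.32 = 5432.95.
Reliability = 5432.95 / 7703.78 = 0.7052.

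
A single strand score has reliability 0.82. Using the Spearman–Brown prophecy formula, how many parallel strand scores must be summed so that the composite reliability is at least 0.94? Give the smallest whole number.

k ≥ ρ*(1−ρ₁)/(ρ₁(1−ρ*)) = 0.94·0.18 / (0.82·0.06) = 3.439.
Smallest integer k = 4.

4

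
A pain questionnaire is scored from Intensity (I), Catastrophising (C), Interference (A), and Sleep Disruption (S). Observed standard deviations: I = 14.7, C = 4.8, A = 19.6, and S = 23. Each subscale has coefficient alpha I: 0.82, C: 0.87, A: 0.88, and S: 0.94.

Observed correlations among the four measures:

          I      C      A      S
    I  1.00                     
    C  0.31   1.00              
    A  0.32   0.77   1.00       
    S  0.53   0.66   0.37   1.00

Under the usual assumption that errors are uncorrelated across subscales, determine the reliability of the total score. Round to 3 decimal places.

Var(I+C+A+S) = 14.7² + 4.8² + 19.6² + 23² + 2·[14.7·4.8·0.31 + 14.7·19.6·0.32 + 14.7·23·0.53 + 4.8·19.6·0.77 + 4.8·23·0.66 + 19.6·23·0.37] = 1152.29 + 1210.73 = 2363.02.
Under uncorrelated errors the observed covariances equal the true-score covariances, so only the own-variance terms attenuate.
True-score variance = [14.7²·0.82 + 4.8²·0.87 + 19.6²·0.88 + 23²·0.94] + 1210.73 = 1032.56 + 1210.73 = 2243.29.
Reliability = 2243.29 / 2363.02 = 0.949.

0.949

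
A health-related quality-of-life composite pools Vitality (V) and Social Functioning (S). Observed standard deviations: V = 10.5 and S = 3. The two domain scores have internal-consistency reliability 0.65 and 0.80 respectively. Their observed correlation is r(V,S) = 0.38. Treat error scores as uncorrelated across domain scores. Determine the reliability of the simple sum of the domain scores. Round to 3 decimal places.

Var(V+S) = 10.5² + 3² + 2·[10.5·3·0.38] = 119.25 + 23.94 = 143.19.
With uncorrelated errors the cross-covariances are all true-score covariance, so they carry over unchanged; only the diagonal terms shrink to ρᵢσᵢ².
True-score variance = [10.5²·0.65 + 3²·0.80] + 23.94 = 78.8625 + 23.94 = 102.803.
Reliability = 102.803 / 143.19 = 0.718.

0.718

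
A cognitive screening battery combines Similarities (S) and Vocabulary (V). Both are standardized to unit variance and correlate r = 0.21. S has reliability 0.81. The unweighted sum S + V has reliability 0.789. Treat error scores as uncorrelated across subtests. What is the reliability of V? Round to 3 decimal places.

Var(S+V) = 2 + 2·0.21 = 2.420.
True-score variance = ρ_S + ρ_V + 2·0.21, so 0.789 = (0.81 + ρ_V + 0.42) / 2.420.
ρ_V = 0.789·2.420 − 0.81 − 0.42 = 0.679.

0.679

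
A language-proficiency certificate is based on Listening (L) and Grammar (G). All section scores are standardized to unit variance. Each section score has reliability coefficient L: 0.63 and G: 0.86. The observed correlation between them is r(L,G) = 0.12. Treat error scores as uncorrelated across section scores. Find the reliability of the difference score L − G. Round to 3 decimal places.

0.710

Var(L−G) = 1 + 1 − 2·0.12 = 2 − 0.24 = 1.76.
Because errors are independent across components, Cov(Tᵢ,Tⱼ) = Cov(Xᵢ,Xⱼ); the off-diagonal part of the true-score variance is the same as above.
True-score variance = [0.63 + 0.86] − 0.24 = 1.49 − 0.24 = 1.25.
Reliability = 1.25 / 1.76 = 0.710.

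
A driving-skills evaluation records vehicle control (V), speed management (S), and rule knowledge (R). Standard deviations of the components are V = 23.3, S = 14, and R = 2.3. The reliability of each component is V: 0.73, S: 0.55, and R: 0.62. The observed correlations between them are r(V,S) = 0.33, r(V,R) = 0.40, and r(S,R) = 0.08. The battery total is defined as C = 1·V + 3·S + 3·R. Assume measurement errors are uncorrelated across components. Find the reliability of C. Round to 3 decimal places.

Var(C) = 23.3² + 3²·14² + 3²·2.3² + 2·[3·23.3·14·0.33 + 3·23.3·2.3·0.40 + 9·14·2.3·0.08] = 2354.5 + 820.86 = 3175.36.
Because errors are independent across components, Cov(Tᵢ,Tⱼ) = Cov(Xᵢ,Xⱼ); the off-diagonal part of the true-score variance is the same as above.
True-score variance = [23.3²·0.73 + 3²·14²·0.55 + 3²·2.3²·0.62] + 820.86 = 1396.03 + 820.86 = 2216.89.
Reliability = 2216.89 / 3175.36 = 0.698.

0.698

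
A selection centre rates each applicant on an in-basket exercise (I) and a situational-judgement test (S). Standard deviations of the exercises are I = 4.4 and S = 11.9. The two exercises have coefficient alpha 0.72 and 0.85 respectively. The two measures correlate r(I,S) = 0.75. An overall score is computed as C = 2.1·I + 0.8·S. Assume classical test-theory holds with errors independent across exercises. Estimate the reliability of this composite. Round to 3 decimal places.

0.878

Var(C) = 2.1²·4.4² + 0.8²·11.9² + 2·[1.68·4.4·11.9·0.75] = 176.008 + 131.947 = 307.955.
Under uncorrelated errors the observed covariances equal the true-score covariances, so only the own-variance terms attenuate.
True-score variance = [2.1²·4.4²·0.72 + 0.8²·11.9²·0.85] + 131.947 = 138.508 + 131.947 = 270.455.
Reliability = 270.455 / 307.955 = 0.878.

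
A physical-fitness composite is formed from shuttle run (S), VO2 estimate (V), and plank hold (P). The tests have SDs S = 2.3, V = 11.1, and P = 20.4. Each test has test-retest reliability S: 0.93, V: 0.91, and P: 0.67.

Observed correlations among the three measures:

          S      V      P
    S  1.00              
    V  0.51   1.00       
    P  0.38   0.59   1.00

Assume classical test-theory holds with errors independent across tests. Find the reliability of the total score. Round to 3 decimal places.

0.830

Var(S+V+P) = 2.3² + 11.1² + 20.4² + 2·[2.3·11.1·0.51 + 2.3·20.4·0.38 + 11.1·20.4·0.59] = 544.66 + 328.899 = 873.559.
With uncorrelated errors the cross-covariances are all true-score covariance, so they carry over unchanged; only the diagonal terms shrink to ρᵢσᵢ².
True-score variance = [2.3²·0.93 + 11.1²·0.91 + 20.4²·0.67] + 328.899 = 395.868 + 328.899 = 724.767.
Reliability = 724.767 / 873.559 = 0.830.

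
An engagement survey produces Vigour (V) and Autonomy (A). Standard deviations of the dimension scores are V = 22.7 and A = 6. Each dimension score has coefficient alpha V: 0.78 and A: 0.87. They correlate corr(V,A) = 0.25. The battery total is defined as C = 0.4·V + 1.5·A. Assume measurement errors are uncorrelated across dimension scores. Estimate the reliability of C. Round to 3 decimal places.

0.860

Var(C) = 0.4²·22.7² + 1.5²·6² + 2·[0.6·22.7·6·0.25] = 163.446 + 40.86 = 204.306.
Under uncorrelated errors the observed covariances equal the true-score covariances, so only the own-variance terms attenuate.
True-score variance = [0.4²·22.7²·0.78 + 1.5²·6²·0.87] + 40.86 = 134.778 + 40.86 = 175.638.
Reliability = 175.638 / 204.306 = 0.860.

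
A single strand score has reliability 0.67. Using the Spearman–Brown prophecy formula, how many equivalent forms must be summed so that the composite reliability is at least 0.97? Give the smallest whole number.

k ≥ ρ*(1−ρ₁)/(ρ₁(1−ρ*)) = 0.97·0.33 / (0.67·0.03) = 15.925.
Smallest integer k = 16.

16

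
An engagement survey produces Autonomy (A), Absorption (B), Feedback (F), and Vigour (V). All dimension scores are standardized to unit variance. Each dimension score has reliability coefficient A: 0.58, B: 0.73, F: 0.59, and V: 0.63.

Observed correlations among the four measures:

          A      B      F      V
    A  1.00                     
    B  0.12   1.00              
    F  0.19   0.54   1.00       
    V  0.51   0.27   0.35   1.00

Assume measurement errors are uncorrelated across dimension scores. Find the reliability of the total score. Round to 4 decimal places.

Var(A+B+F+V) = 4 + 2·[0.12 + 0.19 + 0.51 + 0.54 + 0.27 + 0.35] = 4 + 3.96 = 7.96.
Under uncorrelated errors the observed covariances equal the true-score covariances, so only the own-variance terms attenuate.
True-score variance = [0.58 + 0.73 + 0.59 + 0.63] + 3.96 = 2.53 + 3.96 = 6.49.
Reliability = 6.49 / 7.96 = 0.8153.

0.8153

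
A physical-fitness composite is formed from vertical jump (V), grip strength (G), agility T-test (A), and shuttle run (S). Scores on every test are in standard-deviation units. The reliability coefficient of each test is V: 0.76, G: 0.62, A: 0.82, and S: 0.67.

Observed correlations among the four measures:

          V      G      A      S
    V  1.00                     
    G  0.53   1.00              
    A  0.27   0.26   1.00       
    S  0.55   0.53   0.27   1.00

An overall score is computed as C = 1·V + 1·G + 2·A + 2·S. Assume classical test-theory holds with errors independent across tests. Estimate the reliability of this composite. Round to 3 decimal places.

Var(C) = 1 + 1 + 2² + 2² + 2·[0.53 + 2·0.27 + 2·0.55 + 2·0.26 + 2·0.53 + 4·0.27] = 10 + 9.66 = 19.66.
Because errors are independent across components, Cov(Tᵢ,Tⱼ) = Cov(Xᵢ,Xⱼ); the off-diagonal part of the true-score variance is the same as above.
True-score variance = [0.76 + 0.62 + 2²·0.82 + 2²·0.67] + 9.66 = 7.34 + 9.66 = 17.
Reliability = 17 / 19.66 = 0.865.

0.865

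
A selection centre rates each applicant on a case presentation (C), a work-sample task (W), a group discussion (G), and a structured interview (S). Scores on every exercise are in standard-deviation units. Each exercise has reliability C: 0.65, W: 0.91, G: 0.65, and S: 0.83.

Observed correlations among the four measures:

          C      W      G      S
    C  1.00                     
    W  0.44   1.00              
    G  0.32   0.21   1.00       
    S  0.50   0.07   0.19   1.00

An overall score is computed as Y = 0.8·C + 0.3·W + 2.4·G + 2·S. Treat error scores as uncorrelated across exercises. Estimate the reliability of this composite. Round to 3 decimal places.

0.814

Var(Y) = 0.8² + 0.3² + 2.4² + 2² + 2·[0.24·0.44 + 1.92·0.32 + 1.6·0.50 + 0.72·0.21 + 0.6·0.07 + 4.8·0.19] = 10.49 + 5.2504 = 15.7404.
With uncorrelated errors the cross-covariances are all true-score covariance, so they carry over unchanged; only the diagonal terms shrink to ρᵢσᵢ².
True-score variance = [0.8²·0.65 + 0.3²·0.91 + 2.4²·0.65 + 2²·0.83] + 5.2504 = 7.5619 + 5.2504 = 12.8123.
Reliability = 12.8123 / 15.7404 = 0.814.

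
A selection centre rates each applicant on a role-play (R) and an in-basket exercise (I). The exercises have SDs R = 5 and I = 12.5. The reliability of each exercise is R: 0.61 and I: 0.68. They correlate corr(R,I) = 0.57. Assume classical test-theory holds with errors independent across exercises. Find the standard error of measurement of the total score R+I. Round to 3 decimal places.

7.730

Var(total) = 181.25 + 71.25 = 252.5.
True-score variance = 121.5 + 71.25 = 192.75, so reliability = 0.7634.
Error variance = 252.5 − 192.75 = 59.75; SEM = √59.75 = 7.730.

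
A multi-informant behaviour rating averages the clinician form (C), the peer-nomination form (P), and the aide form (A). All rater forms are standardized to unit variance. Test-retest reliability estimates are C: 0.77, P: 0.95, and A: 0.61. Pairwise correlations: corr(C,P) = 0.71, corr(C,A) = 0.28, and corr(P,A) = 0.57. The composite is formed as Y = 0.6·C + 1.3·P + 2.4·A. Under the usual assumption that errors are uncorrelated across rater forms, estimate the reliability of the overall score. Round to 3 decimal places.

Var(Y) = 0.6² + 1.3² + 2.4² + 2·[0.78·0.71 + 1.44·0.28 + 3.12·0.57] = 7.81 + 5.4708 = 13.2808.
Under uncorrelated errors the observed covariances equal the true-score covariances, so only the own-variance terms attenuate.
True-score variance = [0.6²·0.77 + 1.3²·0.95 + 2.4²·0.61] + 5.4708 = 5.3963 + 5.4708 = 10.8671.
Reliability = 10.8671 / 13.2808 = 0.818.

0.818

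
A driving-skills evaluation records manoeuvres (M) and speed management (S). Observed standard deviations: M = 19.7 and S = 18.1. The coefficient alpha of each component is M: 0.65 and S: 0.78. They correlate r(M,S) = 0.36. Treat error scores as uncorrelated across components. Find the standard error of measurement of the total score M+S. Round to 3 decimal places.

14.419

Var(total) = 715.7 + 256.73 = 972.43.
True-score variance = 507.794 + 256.73 = 764.525, so reliability = 0.7862.
Error variance = 972.43 − 764.525 = 207.906; SEM = √207.906 = 14.419.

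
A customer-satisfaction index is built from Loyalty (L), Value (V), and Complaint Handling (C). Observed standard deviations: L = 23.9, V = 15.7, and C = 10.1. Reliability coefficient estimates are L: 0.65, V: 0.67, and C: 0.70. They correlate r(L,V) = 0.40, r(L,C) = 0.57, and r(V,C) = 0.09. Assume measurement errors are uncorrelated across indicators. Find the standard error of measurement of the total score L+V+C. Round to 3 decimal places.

Var(total) = 919.71 + 603.911 = 1523.62.
True-score variance = 607.842 + 603.911 = 1211.75, so reliability = 0.7953.
Error variance = 1523.62 − 1211.75 = 311.868; SEM = √311.868 = 17.660.

17.660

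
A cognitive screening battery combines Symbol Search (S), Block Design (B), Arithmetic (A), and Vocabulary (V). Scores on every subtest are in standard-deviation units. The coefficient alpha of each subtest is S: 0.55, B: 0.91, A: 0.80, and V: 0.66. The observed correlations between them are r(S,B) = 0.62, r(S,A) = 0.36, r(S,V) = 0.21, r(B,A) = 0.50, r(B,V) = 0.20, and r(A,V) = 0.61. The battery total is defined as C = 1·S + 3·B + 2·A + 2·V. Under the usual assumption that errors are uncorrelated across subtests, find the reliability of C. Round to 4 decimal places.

Var(C) = 1 + 3² + 2² + 2² + 2·[3·0.62 + 2·0.36 + 2·0.21 + 6·0.50 + 6·0.20 + 4·0.61] = 18 + 19.28 = 37.28.
Because errors are independent across components, Cov(Tᵢ,Tⱼ) = Cov(Xᵢ,Xⱼ); the off-diagonal part of the true-score variance is the same as above.
True-score variance = [0.55 + 3²·0.91 + 2²·0.80 + 2²·0.66] + 19.28 = 14.58 + 19.28 = 33.86.
Reliability = 33.86 / 37.28 = 0.9083.

0.9083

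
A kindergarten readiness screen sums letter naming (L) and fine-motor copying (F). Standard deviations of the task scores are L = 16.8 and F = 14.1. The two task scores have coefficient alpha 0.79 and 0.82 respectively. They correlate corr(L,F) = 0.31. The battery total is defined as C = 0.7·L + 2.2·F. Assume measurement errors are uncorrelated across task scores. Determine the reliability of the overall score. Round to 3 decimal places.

0.848

Var(C) = 0.7²·16.8² + 2.2²·14.1² + 2·[1.54·16.8·14.1·0.31] = 1100.54 + 226.173 = 1326.71.
Because errors are independent across components, Cov(Tᵢ,Tⱼ) = Cov(Xᵢ,Xⱼ); the off-diagonal part of the true-score variance is the same as above.
True-score variance = [0.7²·16.8²·0.79 + 2.2²·14.1²·0.82] + 226.173 = 898.292 + 226.173 = 1124.47.
Reliability = 1124.47 / 1326.71 = 0.848.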